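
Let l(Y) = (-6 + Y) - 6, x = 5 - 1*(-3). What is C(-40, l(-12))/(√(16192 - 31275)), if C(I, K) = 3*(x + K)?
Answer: 48*I*√15083/15083 ≈ 0.39084*I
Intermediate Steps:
x = 8 (x = 5 + 3 = 8)
l(Y) = -12 + Y
C(I, K) = 24 + 3*K (C(I, K) = 3*(8 + K) = 24 + 3*K)
C(-40, l(-12))/(√(16192 - 31275)) = (24 + 3*(-12 - 12))/(√(16192 - 31275)) = (24 + 3*(-24))/(√(-15083)) = (24 - 72)/((I*√15083)) = -(-48)*I*√15083/15083 = 48*I*√15083/15083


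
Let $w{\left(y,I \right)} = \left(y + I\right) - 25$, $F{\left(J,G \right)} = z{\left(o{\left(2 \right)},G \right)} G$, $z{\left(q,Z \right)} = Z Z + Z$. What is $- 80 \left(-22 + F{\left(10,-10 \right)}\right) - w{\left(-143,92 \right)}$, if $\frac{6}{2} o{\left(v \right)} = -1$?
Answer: $73836$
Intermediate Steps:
$o{\left(v \right)} = - \frac{1}{3}$ ($o{\left(v \right)} = \frac{1}{3} \left(-1\right) = - \frac{1}{3}$)
$z{\left(q,Z \right)} = Z + Z^{2}$ ($z{\left(q,Z \right)} = Z^{2} + Z = Z + Z^{2}$)
$F{\left(J,G \right)} = G^{2} \left(1 + G\right)$ ($F{\left(J,G \right)} = G \left(1 + G\right) G = G^{2} \left(1 + G\right)$)
$w{\left(y,I \right)} = -25 + I + y$ ($w{\left(y,I \right)} = \left(I + y\right) - 25 = -25 + I + y$)
$- 80 \left(-22 + F{\left(10,-10 \right)}\right) - w{\left(-143,92 \right)} = - 80 \left(-22 + \left(-10\right)^{2} \left(1 - 10\right)\right) - \left(-25 + 92 - 143\right) = - 80 \left(-22 + 100 \left(-9\right)\right) - -76 = - 80 \left(-22 - 900\right) + 76 = \left(-80\right) \left(-922\right) + 76 = 73760 + 76 = 73836$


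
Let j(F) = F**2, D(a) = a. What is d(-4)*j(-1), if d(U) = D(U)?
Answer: -4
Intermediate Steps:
d(U) = U
d(-4)*j(-1) = -4*(-1)**2 = -4*1 = -4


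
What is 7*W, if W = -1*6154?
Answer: -43078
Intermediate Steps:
W = -6154
7*W = 7*(-6154) = -43078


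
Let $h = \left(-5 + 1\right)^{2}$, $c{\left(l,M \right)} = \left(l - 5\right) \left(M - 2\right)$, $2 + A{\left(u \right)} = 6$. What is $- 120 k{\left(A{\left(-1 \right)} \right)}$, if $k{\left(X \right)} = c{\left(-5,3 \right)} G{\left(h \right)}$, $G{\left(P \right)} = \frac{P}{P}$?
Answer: $1200$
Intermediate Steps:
$A{\left(u \right)} = 4$ ($A{\left(u \right)} = -2 + 6 = 4$)
$c{\left(l,M \right)} = \left(-5 + l\right) \left(-2 + M\right)$
$h = 16$ ($h = \left(-4\right)^{2} = 16$)
$G{\left(P \right)} = 1$
$k{\left(X \right)} = -10$ ($k{\left(X \right)} = \left(10 - 15 - -10 + 3 \left(-5\right)\right) 1 = \left(10 - 15 + 10 - 15\right) 1 = \left(-10\right) 1 = -10$)
$- 120 k{\left(A{\left(-1 \right)} \right)} = \left(-120\right) \left(-10\right) = 1200$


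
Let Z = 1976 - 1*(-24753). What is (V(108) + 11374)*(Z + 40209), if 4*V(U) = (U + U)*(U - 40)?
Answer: 1007149148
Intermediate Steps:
Z = 26729 (Z = 1976 + 24753 = 26729)
V(U) = U*(-40 + U)/2 (V(U) = ((U + U)*(U - 40))/4 = ((2*U)*(-40 + U))/4 = (2*U*(-40 + U))/4 = U*(-40 + U)/2)
(V(108) + 11374)*(Z + 40209) = ((1/2)*108*(-40 + 108) + 11374)*(26729 + 40209) = ((1/2)*108*68 + 11374)*66938 = (3672 + 11374)*66938 = 15046*66938 = 1007149148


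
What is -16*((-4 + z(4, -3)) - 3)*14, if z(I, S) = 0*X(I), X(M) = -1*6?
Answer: 1568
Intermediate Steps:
X(M) = -6
z(I, S) = 0 (z(I, S) = 0*(-6) = 0)
-16*((-4 + z(4, -3)) - 3)*14 = -16*((-4 + 0) - 3)*14 = -16*(-4 - 3)*14 = -16*(-7)*14 = 112*14 = 1568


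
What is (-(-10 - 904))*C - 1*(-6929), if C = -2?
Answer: 5101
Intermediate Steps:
(-(-10 - 904))*C - 1*(-6929) = -(-10 - 904)*(-2) - 1*(-6929) = -1*(-914)*(-2) + 6929 = 914*(-2) + 6929 = -1828 + 6929 = 5101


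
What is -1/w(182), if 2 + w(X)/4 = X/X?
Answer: 1/4 ≈ 0.25000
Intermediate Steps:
w(X) = -4 (w(X) = -8 + 4*(X/X) = -8 + 4*1 = -8 + 4 = -4)
-1/w(182) = -1/(-4) = -1*(-1/4) = 1/4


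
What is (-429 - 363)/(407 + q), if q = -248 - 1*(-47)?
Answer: -396/103 ≈ -3.8447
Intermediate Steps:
q = -201 (q = -248 + 47 = -201)
(-429 - 363)/(407 + q) = (-429 - 363)/(407 - 201) = -792/206 = -792*1/206 = -396/103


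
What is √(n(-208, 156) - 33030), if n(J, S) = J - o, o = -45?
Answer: I*√33193 ≈ 182.19*I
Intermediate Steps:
n(J, S) = 45 + J (n(J, S) = J - 1*(-45) = J + 45 = 45 + J)
√(n(-208, 156) - 33030) = √((45 - 208) - 33030) = √(-163 - 33030) = √(-33193) = I*√33193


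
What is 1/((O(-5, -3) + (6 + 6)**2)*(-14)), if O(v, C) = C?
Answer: -1/1974 ≈ -0.00050659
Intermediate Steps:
1/((O(-5, -3) + (6 + 6)**2)*(-14)) = 1/((-3 + (6 + 6)**2)*(-14)) = 1/((-3 + 12**2)*(-14)) = 1/((-3 + 144)*(-14)) = 1/(141*(-14)) = 1/(-1974) = -1/1974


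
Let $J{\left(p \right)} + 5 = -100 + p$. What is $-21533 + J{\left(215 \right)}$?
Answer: $-21423$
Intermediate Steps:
$J{\left(p \right)} = -105 + p$ ($J{\left(p \right)} = -5 + \left(-100 + p\right) = -105 + p$)
$-21533 + J{\left(215 \right)} = -21533 + \left(-105 + 215\right) = -21533 + 110 = -21423$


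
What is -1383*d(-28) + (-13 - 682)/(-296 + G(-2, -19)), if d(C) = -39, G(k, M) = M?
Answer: 3398170/63 ≈ 53939.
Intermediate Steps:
-1383*d(-28) + (-13 - 682)/(-296 + G(-2, -19)) = -1383*(-39) + (-13 - 682)/(-296 - 19) = 53937 - 695/(-315) = 53937 - 695*(-1/315) = 53937 + 139/63 = 3398170/63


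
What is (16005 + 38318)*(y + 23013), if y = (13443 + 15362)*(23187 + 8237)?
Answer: 49172708782559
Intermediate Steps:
y = 905168320 (y = 28805*31424 = 905168320)
(16005 + 38318)*(y + 23013) = (16005 + 38318)*(905168320 + 23013) = 54323*905191333 = 49172708782559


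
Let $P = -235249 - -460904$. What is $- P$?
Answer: $-225655$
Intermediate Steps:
$P = 225655$ ($P = -235249 + 460904 = 225655$)
$- P = \left(-1\right) 225655 = -225655$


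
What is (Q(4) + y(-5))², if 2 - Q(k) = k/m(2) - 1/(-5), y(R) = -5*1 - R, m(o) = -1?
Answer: 841/25 ≈ 33.640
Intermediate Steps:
y(R) = -5 - R
Q(k) = 9/5 + k (Q(k) = 2 - (k/(-1) - 1/(-5)) = 2 - (k*(-1) - 1*(-⅕)) = 2 - (-k + ⅕) = 2 - (⅕ - k) = 2 + (-⅕ + k) = 9/5 + k)
(Q(4) + y(-5))² = ((9/5 + 4) + (-5 - 1*(-5)))² = (29/5 + (-5 + 5))² = (29/5 + 0)² = (29/5)² = 841/25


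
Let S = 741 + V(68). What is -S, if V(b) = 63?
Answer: -804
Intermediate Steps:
S = 804 (S = 741 + 63 = 804)
-S = -1*804 = -804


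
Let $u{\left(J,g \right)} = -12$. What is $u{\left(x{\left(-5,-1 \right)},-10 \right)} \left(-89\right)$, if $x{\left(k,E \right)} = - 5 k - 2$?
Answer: $1068$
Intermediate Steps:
$x{\left(k,E \right)} = -2 - 5 k$
$u{\left(x{\left(-5,-1 \right)},-10 \right)} \left(-89\right) = \left(-12\right) \left(-89\right) = 1068$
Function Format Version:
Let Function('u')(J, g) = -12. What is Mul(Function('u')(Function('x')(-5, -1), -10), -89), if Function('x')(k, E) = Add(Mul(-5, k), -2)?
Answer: 1068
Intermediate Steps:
Function('x')(k, E) = Add(-2, Mul(-5, k))
Mul(Function('u')(Function('x')(-5, -1), -10), -89) = Mul(-12, -89) = 1068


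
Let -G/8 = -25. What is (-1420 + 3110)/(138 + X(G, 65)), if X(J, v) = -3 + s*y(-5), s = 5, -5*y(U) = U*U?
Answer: 169/11 ≈ 15.364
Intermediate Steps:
y(U) = -U**2/5 (y(U) = -U*U/5 = -U**2/5)
G = 200 (G = -8*(-25) = 200)
X(J, v) = -28 (X(J, v) = -3 + 5*(-1/5*(-5)**2) = -3 + 5*(-1/5*25) = -3 + 5*(-5) = -3 - 25 = -28)
(-1420 + 3110)/(138 + X(G, 65)) = (-1420 + 3110)/(138 - 28) = 1690/110 = 1690*(1/110) = 169/11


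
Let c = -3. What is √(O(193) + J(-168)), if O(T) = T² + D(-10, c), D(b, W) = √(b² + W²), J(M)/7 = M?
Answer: √(36073 + √109) ≈ 189.96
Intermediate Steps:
J(M) = 7*M
D(b, W) = √(W² + b²)
O(T) = √109 + T² (O(T) = T² + √((-3)² + (-10)²) = T² + √(9 + 100) = T² + √109 = √109 + T²)
√(O(193) + J(-168)) = √((√109 + 193²) + 7*(-168)) = √((√109 + 37249) - 1176) = √((37249 + √109) - 1176) = √(36073 + √109)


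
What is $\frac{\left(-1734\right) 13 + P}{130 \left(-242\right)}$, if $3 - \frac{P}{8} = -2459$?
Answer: $\frac{1423}{15730} \approx 0.090464$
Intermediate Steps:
$P = 19696$ ($P = 24 - -19672 = 24 + 19672 = 19696$)
$\frac{\left(-1734\right) 13 + P}{130 \left(-242\right)} = \frac{\left(-1734\right) 13 + 19696}{130 \left(-242\right)} = \frac{-22542 + 19696}{-31460} = \left(-2846\right) \left(- \frac{1}{31460}\right) = \frac{1423}{15730}$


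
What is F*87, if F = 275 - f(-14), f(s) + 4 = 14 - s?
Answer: 21837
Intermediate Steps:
f(s) = 10 - s (f(s) = -4 + (14 - s) = 10 - s)
F = 251 (F = 275 - (10 - 1*(-14)) = 275 - (10 + 14) = 275 - 1*24 = 275 - 24 = 251)
F*87 = 251*87 = 21837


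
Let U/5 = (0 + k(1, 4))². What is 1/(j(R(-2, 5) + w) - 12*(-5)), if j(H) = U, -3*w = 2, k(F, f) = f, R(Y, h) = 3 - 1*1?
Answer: 1/140 ≈ 0.0071429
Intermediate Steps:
R(Y, h) = 2 (R(Y, h) = 3 - 1 = 2)
w = -⅔ (w = -⅓*2 = -⅔ ≈ -0.66667)
U = 80 (U = 5*(0 + 4)² = 5*4² = 5*16 = 80)
j(H) = 80
1/(j(R(-2, 5) + w) - 12*(-5)) = 1/(80 - 12*(-5)) = 1/(80 + 60) = 1/140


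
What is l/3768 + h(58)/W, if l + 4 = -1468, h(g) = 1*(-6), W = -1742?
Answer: -158851/410241 ≈ -0.38721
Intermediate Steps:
h(g) = -6
l = -1472 (l = -4 - 1468 = -1472)
l/3768 + h(58)/W = -1472/3768 - 6/(-1742) = -1472*1/3768 - 6*(-1/1742) = -184/471 + 3/871 = -158851/410241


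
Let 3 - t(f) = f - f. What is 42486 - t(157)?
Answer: 42483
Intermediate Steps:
t(f) = 3 (t(f) = 3 - (f - f) = 3 - 1*0 = 3 + 0 = 3)
42486 - t(157) = 42486 - 1*3 = 42486 - 3 = 42483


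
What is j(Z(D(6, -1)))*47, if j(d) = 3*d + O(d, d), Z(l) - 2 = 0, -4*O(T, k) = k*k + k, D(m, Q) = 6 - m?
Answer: 423/2 ≈ 211.50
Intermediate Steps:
O(T, k) = -k/4 - k²/4 (O(T, k) = -(k*k + k)/4 = -(k² + k)/4 = -(k + k²)/4 = -k/4 - k²/4)
Z(l) = 2 (Z(l) = 2 + 0 = 2)
j(d) = 3*d - d*(1 + d)/4
j(Z(D(6, -1)))*47 = ((¼)*2*(11 - 1*2))*47 = ((¼)*2*(11 - 2))*47 = ((¼)*2*9)*47 = (9/2)*47 = 423/2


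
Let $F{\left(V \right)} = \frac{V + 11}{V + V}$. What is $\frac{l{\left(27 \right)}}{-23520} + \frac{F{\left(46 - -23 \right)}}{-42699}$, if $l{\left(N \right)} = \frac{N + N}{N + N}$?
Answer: $- \frac{1295677}{23098451040} \approx -5.6094 \cdot 10^{-5}$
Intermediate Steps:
$F{\left(V \right)} = \frac{11 + V}{2 V}$
$l{\left(N \right)} = 1$ ($l{\left(N \right)} = \frac{2 N}{2 N} = 2 N \frac{1}{2 N} = 1$)
$\frac{l{\left(27 \right)}}{-23520} + \frac{F{\left(46 - -23 \right)}}{-42699} = 1 \frac{1}{-23520} + \frac{\frac{1}{2} \frac{1}{46 - -23} \left(11 + \left(46 - -23\right)\right)}{-42699} = 1 \left(- \frac{1}{23520}\right) + \frac{11 + \left(46 + 23\right)}{2 \left(46 + 23\right)} \left(- \frac{1}{42699}\right) = - \frac{1}{23520} + \frac{11 + 69}{2 \cdot 69} \left(- \frac{1}{42699}\right) = - \frac{1}{23520} + \frac{1}{2} \cdot \frac{1}{69} \cdot 80 \left(- \frac{1}{42699}\right) = - \frac{1}{23520} + \frac{40}{69} \left(- \frac{1}{42699}\right) = - \frac{1}{23520} - \frac{40}{2946231} = - \frac{1295677}{23098451040}$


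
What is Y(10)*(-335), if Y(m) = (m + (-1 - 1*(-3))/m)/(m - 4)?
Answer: -1139/2 ≈ -569.50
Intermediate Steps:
Y(m) = (m + 2/m)/(-4 + m) (Y(m) = (m + (-1 + 3)/m)/(-4 + m) = (m + 2/m)/(-4 + m))
Y(10)*(-335) = ((2 + 10²)/(10*(-4 + 10)))*(-335) = ((⅒)*(2 + 100)/6)*(-335) = ((⅒)*(⅙)*102)*(-335) = (17/10)*(-335) = -1139/2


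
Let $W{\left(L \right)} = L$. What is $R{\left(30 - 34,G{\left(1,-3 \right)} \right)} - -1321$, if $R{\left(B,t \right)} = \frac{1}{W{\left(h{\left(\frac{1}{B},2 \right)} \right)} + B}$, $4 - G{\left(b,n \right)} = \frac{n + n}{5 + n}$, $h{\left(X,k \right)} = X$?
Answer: $\frac{22453}{17} \approx 1320.8$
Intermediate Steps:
$G{\left(b,n \right)} = 4 - \frac{2 n}{5 + n}$ ($G{\left(b,n \right)} = 4 - \frac{n + n}{5 + n} = 4 - \frac{2 n}{5 + n}$)
$R{\left(B,t \right)} = \frac{1}{B + \frac{1}{B}}$ ($R{\left(B,t \right)} = \frac{1}{\frac{1}{B} + B} = \frac{1}{B + \frac{1}{B}}$)
$R{\left(30 - 34,G{\left(1,-3 \right)} \right)} - -1321 = \frac{30 - 34}{1 + \left(30 - 34\right)^{2}} - -1321 = - \frac{4}{1 + \left(-4\right)^{2}} + 1321 = - \frac{4}{1 + 16} + 1321 = - \frac{4}{17} + 1321 = \frac{22453}{17}$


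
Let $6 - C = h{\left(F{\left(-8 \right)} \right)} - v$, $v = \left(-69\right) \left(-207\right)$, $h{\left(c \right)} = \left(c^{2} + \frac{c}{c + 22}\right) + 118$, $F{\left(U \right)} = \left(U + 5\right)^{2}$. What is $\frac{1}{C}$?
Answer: $\frac{31}{436781} \approx 7.0974 \cdot 10^{-5}$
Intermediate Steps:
$F{\left(U \right)} = \left(5 + U\right)^{2}$
$h{\left(c \right)} = 118 + c^{2} + \frac{c}{22 + c}$ ($h{\left(c \right)} = \left(c^{2} + \frac{c}{22 + c}\right) + 118 = 118 + c^{2} + \frac{c}{22 + c}$)
$v = 14283$
$C = \frac{436781}{31}$ ($C = 6 - \left(\frac{2596 + \left(\left(5 - 8\right)^{2}\right)^{3} + 22 \left(\left(5 - 8\right)^{2}\right)^{2} + 119 \left(5 - 8\right)^{2}}{22 + \left(5 - 8\right)^{2}} - 14283\right) = 6 - \left(\frac{2596 + \left(\left(-3\right)^{2}\right)^{3} + 22 \left(\left(-3\right)^{2}\right)^{2} + 119 \left(-3\right)^{2}}{22 + \left(-3\right)^{2}} - 14283\right) = 6 - \left(\frac{2596 + 9^{3} + 22 \cdot 9^{2} + 119 \cdot 9}{22 + 9} - 14283\right) = 6 - \left(\frac{2596 + 729 + 22 \cdot 81 + 1071}{31} - 14283\right) = 6 - \left(\frac{2596 + 729 + 1782 + 1071}{31} - 14283\right) = 6 - \left(\frac{1}{31} \cdot 6178 - 14283\right) = 6 - \left(\frac{6178}{31} - 14283\right) = 6 - - \frac{436595}{31} = 6 + \frac{436595}{31} = \frac{436781}{31} \approx 14090.0$)
$\frac{1}{C} = \frac{1}{\frac{436781}{31}} = \frac{31}{436781}$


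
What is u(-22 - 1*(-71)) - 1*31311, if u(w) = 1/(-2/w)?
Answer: -62671/2 ≈ -31336.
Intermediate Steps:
u(w) = -w/2
u(-22 - 1*(-71)) - 1*31311 = -(-22 - 1*(-71))/2 - 1*31311 = -(-22 + 71)/2 - 31311 = -1/2*49 - 31311 = -49/2 - 31311 = -62671/2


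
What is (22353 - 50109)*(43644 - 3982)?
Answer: -1100858472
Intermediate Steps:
(22353 - 50109)*(43644 - 3982) = -27756*39662 = -1100858472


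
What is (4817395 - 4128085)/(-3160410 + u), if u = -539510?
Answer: -68931/369992 ≈ -0.18630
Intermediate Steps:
(4817395 - 4128085)/(-3160410 + u) = (4817395 - 4128085)/(-3160410 - 539510) = 689310/(-3699920) = 689310*(-1/3699920) = -68931/369992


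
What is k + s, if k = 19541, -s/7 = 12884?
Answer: -70647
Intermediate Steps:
s = -90188 (s = -7*12884 = -90188)
k + s = 19541 - 90188 = -70647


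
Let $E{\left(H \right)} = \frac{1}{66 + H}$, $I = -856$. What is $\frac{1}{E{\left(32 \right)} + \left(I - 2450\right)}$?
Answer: $- \frac{98}{323987} \approx -0.00030248$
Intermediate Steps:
$\frac{1}{E{\left(32 \right)} + \left(I - 2450\right)} = \frac{1}{\frac{1}{66 + 32} - 3306} = \frac{1}{\frac{1}{98} - 3306} = \frac{1}{- \frac{323987}{98}} = - \frac{98}{323987}$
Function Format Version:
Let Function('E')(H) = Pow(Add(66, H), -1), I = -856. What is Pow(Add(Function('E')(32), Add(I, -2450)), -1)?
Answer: Rational(-98, 323987) ≈ -0.00030248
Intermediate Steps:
Pow(Add(Function('E')(32), Add(I, -2450)), -1) = Pow(Add(Pow(Add(66, 32), -1), Add(-856, -2450)), -1) = Pow(Add(Pow(98, -1), -3306), -1) = Pow(Add(Rational(1, 98), -3306), -1) = Pow(Rational(-323987, 98), -1) = Rational(-98, 323987)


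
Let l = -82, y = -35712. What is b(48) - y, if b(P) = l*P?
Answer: 31776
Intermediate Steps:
b(P) = -82*P
b(48) - y = -82*48 - 1*(-35712) = -3936 + 35712 = 31776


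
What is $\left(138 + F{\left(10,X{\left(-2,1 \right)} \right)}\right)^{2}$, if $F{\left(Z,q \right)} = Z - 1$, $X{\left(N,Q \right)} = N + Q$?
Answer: $21609$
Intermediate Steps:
$F{\left(Z,q \right)} = -1 + Z$
$\left(138 + F{\left(10,X{\left(-2,1 \right)} \right)}\right)^{2} = \left(138 + \left(-1 + 10\right)\right)^{2} = \left(138 + 9\right)^{2} = 147^{2} = 21609$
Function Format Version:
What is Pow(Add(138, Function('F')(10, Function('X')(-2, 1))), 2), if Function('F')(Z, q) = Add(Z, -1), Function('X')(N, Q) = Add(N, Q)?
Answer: 21609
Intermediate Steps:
Function('F')(Z, q) = Add(-1, Z)
Pow(Add(138, Function('F')(10, Function('X')(-2, 1))), 2) = Pow(Add(138, Add(-1, 10)), 2) = Pow(Add(138, 9), 2) = Pow(147, 2) = 21609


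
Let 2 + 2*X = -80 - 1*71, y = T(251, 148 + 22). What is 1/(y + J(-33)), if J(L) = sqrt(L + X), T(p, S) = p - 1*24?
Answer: 454/103277 - I*sqrt(438)/103277 ≈ 0.0043959 - 0.00020264*I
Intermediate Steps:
T(p, S) = -24 + p (T(p, S) = p - 24 = -24 + p)
y = 227 (y = -24 + 251 = 227)
X = -153/2 (X = -1 + (-80 - 1*71)/2 = -1 + (-80 - 71)/2 = -1 + (1/2)*(-151) = -1 - 151/2 = -153/2 ≈ -76.500)
J(L) = sqrt(-153/2 + L) (J(L) = sqrt(L - 153/2) = sqrt(-153/2 + L))
1/(y + J(-33)) = 1/(227 + sqrt(-306 + 4*(-33))/2) = 1/(227 + sqrt(-306 - 132)/2) = 1/(227 + sqrt(-438)/2) = 1/(227 + (I*sqrt(438))/2) = 1/(227 + I*sqrt(438)/2)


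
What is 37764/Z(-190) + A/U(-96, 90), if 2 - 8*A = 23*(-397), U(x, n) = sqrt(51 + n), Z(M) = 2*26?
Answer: 9441/13 + 9133*sqrt(141)/1128 ≈ 822.37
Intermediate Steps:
Z(M) = 52
A = 9133/8 (A = 1/4 - 23*(-397)/8 = 1/4 - 1/8*(-9131) = 1/4 + 9131/8 = 9133/8 ≈ 1141.6)
37764/Z(-190) + A/U(-96, 90) = 37764/52 + 9133/(8*(sqrt(51 + 90))) = 37764*(1/52) + 9133/(8*(sqrt(141))) = 9441/13 + 9133*(sqrt(141)/141)/8 = 9441/13 + 9133*sqrt(141)/1128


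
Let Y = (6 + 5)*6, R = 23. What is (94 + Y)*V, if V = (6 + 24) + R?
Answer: 8480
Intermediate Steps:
Y = 66 (Y = 11*6 = 66)
V = 53 (V = (6 + 24) + 23 = 30 + 23 = 53)
(94 + Y)*V = (94 + 66)*53 = 160*53 = 8480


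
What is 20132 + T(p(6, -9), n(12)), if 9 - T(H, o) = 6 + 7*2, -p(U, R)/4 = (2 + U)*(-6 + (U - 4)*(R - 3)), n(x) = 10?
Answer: 20121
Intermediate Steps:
p(U, R) = -4*(-6 + (-4 + U)*(-3 + R))*(2 + U) (p(U, R) = -4*(2 + U)*(-6 + (U - 4)*(R - 3)) = -4*(2 + U)*(-6 + (-4 + U)*(-3 + R)) = -4*(-6 + (-4 + U)*(-3 + R))*(2 + U))
T(H, o) = -11 (T(H, o) = 9 - (6 + 7*2) = 9 - (6 + 14) = 9 - 1*20 = 9 - 20 = -11)
20132 + T(p(6, -9), n(12)) = 20132 - 11 = 20121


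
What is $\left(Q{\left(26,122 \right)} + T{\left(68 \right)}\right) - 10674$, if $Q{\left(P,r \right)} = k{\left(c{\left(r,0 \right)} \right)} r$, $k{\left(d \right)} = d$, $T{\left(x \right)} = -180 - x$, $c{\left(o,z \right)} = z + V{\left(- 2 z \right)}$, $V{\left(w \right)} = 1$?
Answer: $-10800$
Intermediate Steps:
$c{\left(o,z \right)} = 1 + z$ ($c{\left(o,z \right)} = z + 1 = 1 + z$)
$Q{\left(P,r \right)} = r$ ($Q{\left(P,r \right)} = \left(1 + 0\right) r = 1 r = r$)
$\left(Q{\left(26,122 \right)} + T{\left(68 \right)}\right) - 10674 = \left(122 - 248\right) - 10674 = -126 - 10674 = -10800$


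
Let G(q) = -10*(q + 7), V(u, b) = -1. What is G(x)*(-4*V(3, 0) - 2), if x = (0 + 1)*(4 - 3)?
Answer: -160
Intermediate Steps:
x = 1 (x = 1*1 = 1)
G(q) = -70 - 10*q (G(q) = -10*(7 + q) = -70 - 10*q)
G(x)*(-4*V(3, 0) - 2) = (-70 - 10*1)*(-4*(-1) - 2) = (-70 - 10)*(4 - 2) = -80*2 = -160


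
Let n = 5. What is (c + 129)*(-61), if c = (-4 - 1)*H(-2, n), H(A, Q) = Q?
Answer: -6344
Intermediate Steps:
c = -25 (c = (-4 - 1)*5 = -5*5 = -25)
(c + 129)*(-61) = (-25 + 129)*(-61) = 104*(-61) = -6344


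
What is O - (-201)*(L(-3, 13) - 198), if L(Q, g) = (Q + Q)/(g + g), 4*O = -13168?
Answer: -560773/13 ≈ -43136.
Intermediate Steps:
O = -3292 (O = (¼)*(-13168) = -3292)
L(Q, g) = Q/g (L(Q, g) = (2*Q)/((2*g)) = (2*Q)*(1/(2*g)) = Q/g)
O - (-201)*(L(-3, 13) - 198) = -3292 - (-201)*(-3/13 - 198) = -3292 - (-201)*(-2577)/13 = -3292 - 1*517977/13 = -3292 - 517977/13 = -560773/13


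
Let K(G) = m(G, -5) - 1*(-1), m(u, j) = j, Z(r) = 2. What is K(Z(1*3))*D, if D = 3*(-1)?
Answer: 12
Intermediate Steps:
D = -3
K(G) = -4 (K(G) = -5 - 1*(-1) = -5 + 1 = -4)
K(Z(1*3))*D = -4*(-3) = 12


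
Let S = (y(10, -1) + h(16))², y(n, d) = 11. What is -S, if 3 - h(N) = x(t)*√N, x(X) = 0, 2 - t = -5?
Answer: -196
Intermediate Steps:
t = 7 (t = 2 - 1*(-5) = 2 + 5 = 7)
h(N) = 3 (h(N) = 3 - 0*√N = 3 - 1*0 = 3 + 0 = 3)
S = 196 (S = (11 + 3)² = 14² = 196)
-S = -1*196 = -196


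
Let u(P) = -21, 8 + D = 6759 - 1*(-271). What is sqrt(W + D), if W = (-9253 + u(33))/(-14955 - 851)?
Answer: sqrt(438612572209)/7903 ≈ 83.801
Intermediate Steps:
D = 7022 (D = -8 + (6759 - 1*(-271)) = -8 + (6759 + 271) = -8 + 7030 = 7022)
W = 4637/7903 (W = (-9253 - 21)/(-14955 - 851) = -9274/(-15806) = -9274*(-1/15806) = 4637/7903 ≈ 0.58674)
sqrt(W + D) = sqrt(4637/7903 + 7022) = sqrt(55499503/7903) = sqrt(438612572209)/7903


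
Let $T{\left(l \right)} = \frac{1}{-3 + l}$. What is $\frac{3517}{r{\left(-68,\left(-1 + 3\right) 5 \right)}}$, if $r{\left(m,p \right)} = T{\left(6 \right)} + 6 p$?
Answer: $\frac{10551}{181} \approx 58.293$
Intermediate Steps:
$r{\left(m,p \right)} = \frac{1}{3} + 6 p$ ($r{\left(m,p \right)} = \frac{1}{-3 + 6} + 6 p = \frac{1}{3} + 6 p$)
$\frac{3517}{r{\left(-68,\left(-1 + 3\right) 5 \right)}} = \frac{3517}{\frac{1}{3} + 6 \left(-1 + 3\right) 5} = \frac{3517}{\frac{1}{3} + 6 \cdot 2 \cdot 5} = \frac{3517}{\frac{1}{3} + 6 \cdot 10} = \frac{3517}{\frac{1}{3} + 60} = \frac{3517}{\frac{181}{3}} = 3517 \cdot \frac{3}{181} = \frac{10551}{181}$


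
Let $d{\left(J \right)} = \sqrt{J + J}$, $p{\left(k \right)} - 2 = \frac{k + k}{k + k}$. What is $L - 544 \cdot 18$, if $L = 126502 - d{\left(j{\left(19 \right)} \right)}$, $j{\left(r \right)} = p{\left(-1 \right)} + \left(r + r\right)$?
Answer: $116710 - \sqrt{82} \approx 1.167 \cdot 10^{5}$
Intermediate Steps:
$p{\left(k \right)} = 3$ ($p{\left(k \right)} = 2 + \frac{k + k}{k + k} = 2 + \frac{2 k}{2 k} = 2 + 2 k \frac{1}{2 k} = 2 + 1 = 3$)
$j{\left(r \right)} = 3 + 2 r$ ($j{\left(r \right)} = 3 + \left(r + r\right) = 3 + 2 r$)
$d{\left(J \right)} = \sqrt{2} \sqrt{J}$ ($d{\left(J \right)} = \sqrt{2 J} = \sqrt{2} \sqrt{J}$)
$L = 126502 - \sqrt{82}$ ($L = 126502 - \sqrt{2} \sqrt{3 + 2 \cdot 19} = 126502 - \sqrt{2} \sqrt{3 + 38} = 126502 - \sqrt{2} \sqrt{41} = 126502 - \sqrt{82} \approx 1.2649 \cdot 10^{5}$)
$L - 544 \cdot 18 = \left(126502 - \sqrt{82}\right) - 544 \cdot 18 = \left(126502 - \sqrt{82}\right) - 9792 = 116710 - \sqrt{82}$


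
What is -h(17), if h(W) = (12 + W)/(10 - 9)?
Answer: -29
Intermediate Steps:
h(W) = 12 + W (h(W) = (12 + W)/1 = (12 + W)*1 = 12 + W)
-h(17) = -(12 + 17) = -1*29 = -29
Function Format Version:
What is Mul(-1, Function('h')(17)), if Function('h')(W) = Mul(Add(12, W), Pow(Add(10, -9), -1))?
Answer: -29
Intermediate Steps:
Function('h')(W) = Add(12, W) (Function('h')(W) = Mul(Add(12, W), Pow(1, -1)) = Mul(Add(12, W), 1) = Add(12, W))
Mul(-1, Function('h')(17)) = Mul(-1, Add(12, 17)) = Mul(-1, 29) = -29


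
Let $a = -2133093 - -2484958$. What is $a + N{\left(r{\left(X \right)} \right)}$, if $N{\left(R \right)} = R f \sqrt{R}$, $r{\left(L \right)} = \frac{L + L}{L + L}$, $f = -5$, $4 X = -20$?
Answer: $351860$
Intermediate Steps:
$X = -5$ ($X = \frac{1}{4} \left(-20\right) = -5$)
$r{\left(L \right)} = 1$ ($r{\left(L \right)} = \frac{2 L}{2 L} = 2 L \frac{1}{2 L} = 1$)
$a = 351865$ ($a = -2133093 + 2484958 = 351865$)
$N{\left(R \right)} = - 5 R^{\frac{3}{2}}$ ($N{\left(R \right)} = R \left(-5\right) \sqrt{R} = - 5 R \sqrt{R} = - 5 R^{\frac{3}{2}}$)
$a + N{\left(r{\left(X \right)} \right)} = 351865 - 5 \cdot 1^{\frac{3}{2}} = 351865 - 5 = 351860$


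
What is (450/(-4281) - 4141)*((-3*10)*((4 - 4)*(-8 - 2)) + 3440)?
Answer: -20328188080/1427 ≈ -1.4245e+7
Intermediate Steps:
(450/(-4281) - 4141)*((-3*10)*((4 - 4)*(-8 - 2)) + 3440) = (450*(-1/4281) - 4141)*(-0*(-10) + 3440) = (-150/1427 - 4141)*(-30*0 + 3440) = -5909357*(0 + 3440)/1427 = -5909357/1427*3440 = -20328188080/1427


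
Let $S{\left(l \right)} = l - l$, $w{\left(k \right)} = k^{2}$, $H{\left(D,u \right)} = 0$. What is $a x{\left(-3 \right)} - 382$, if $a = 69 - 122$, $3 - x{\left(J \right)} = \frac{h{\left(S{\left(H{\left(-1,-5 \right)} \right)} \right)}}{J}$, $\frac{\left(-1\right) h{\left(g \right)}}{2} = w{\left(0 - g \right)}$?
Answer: $-541$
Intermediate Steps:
$S{\left(l \right)} = 0$
$h{\left(g \right)} = - 2 g^{2}$ ($h{\left(g \right)} = - 2 \left(0 - g\right)^{2} = - 2 \left(- g\right)^{2} = - 2 g^{2}$)
$x{\left(J \right)} = 3$ ($x{\left(J \right)} = 3 - \frac{\left(-2\right) 0^{2}}{J} = 3 - \frac{\left(-2\right) 0}{J} = 3 - \frac{0}{J} = 3 - 0 = 3 + 0 = 3$)
$a = -53$ ($a = 69 - 122 = -53$)
$a x{\left(-3 \right)} - 382 = \left(-53\right) 3 - 382 = -159 - 382 = -541$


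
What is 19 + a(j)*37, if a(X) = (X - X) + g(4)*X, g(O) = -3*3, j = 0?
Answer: 19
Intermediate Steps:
g(O) = -9
a(X) = -9*X (a(X) = (X - X) - 9*X = 0 - 9*X = -9*X)
19 + a(j)*37 = 19 - 9*0*37 = 19 + 0*37 = 19 + 0 = 19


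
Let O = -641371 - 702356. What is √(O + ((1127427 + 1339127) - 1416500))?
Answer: I*√293673 ≈ 541.92*I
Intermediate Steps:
O = -1343727
√(O + ((1127427 + 1339127) - 1416500)) = √(-1343727 + ((1127427 + 1339127) - 1416500)) = √(-1343727 + (2466554 - 1416500)) = √(-1343727 + 1050054) = √(-293673) = I*√293673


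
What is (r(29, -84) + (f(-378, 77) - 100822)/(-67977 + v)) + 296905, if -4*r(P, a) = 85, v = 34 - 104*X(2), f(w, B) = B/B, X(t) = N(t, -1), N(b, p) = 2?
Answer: 26977367023/90868 ≈ 2.9689e+5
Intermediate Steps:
X(t) = 2
f(w, B) = 1
v = -174 (v = 34 - 104*2 = 34 - 208 = -174)
r(P, a) = -85/4 (r(P, a) = -¼*85 = -85/4)
(r(29, -84) + (f(-378, 77) - 100822)/(-67977 + v)) + 296905 = (-85/4 + (1 - 100822)/(-67977 - 174)) + 296905 = (-85/4 - 100821/(-68151)) + 296905 = (-85/4 - 100821*(-1/68151)) + 296905 = (-85/4 + 33607/22717) + 296905 = -1796517/90868 + 296905 = 26977367023/90868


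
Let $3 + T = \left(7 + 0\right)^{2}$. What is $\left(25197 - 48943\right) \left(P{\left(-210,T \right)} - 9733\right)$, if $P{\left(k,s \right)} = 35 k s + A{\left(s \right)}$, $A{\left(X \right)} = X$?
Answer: $8258550102$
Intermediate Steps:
$T = 46$ ($T = -3 + \left(7 + 0\right)^{2} = -3 + 7^{2} = -3 + 49 = 46$)
$P{\left(k,s \right)} = s + 35 k s$ ($P{\left(k,s \right)} = 35 k s + s = s + 35 k s$)
$\left(25197 - 48943\right) \left(P{\left(-210,T \right)} - 9733\right) = \left(25197 - 48943\right) \left(46 \left(1 + 35 \left(-210\right)\right) - 9733\right) = - 23746 \left(46 \left(1 - 7350\right) - 9733\right) = - 23746 \left(46 \left(-7349\right) - 9733\right) = - 23746 \left(-338054 - 9733\right) = \left(-23746\right) \left(-347787\right) = 8258550102$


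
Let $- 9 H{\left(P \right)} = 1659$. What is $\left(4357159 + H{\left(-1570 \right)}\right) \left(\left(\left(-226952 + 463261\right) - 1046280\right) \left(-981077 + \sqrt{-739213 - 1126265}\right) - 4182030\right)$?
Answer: $\frac{10386675606269334988}{3} - \frac{10587069383204 i \sqrt{1865478}}{3} \approx 3.4622 \cdot 10^{18} - 4.82 \cdot 10^{15} i$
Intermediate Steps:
$H{\left(P \right)} = - \frac{553}{3}$ ($H{\left(P \right)} = \left(- \frac{1}{9}\right) 1659 = - \frac{553}{3}$)
$\left(4357159 + H{\left(-1570 \right)}\right) \left(\left(\left(-226952 + 463261\right) - 1046280\right) \left(-981077 + \sqrt{-739213 - 1126265}\right) - 4182030\right) = \left(4357159 - \frac{553}{3}\right) \left(\left(\left(-226952 + 463261\right) - 1046280\right) \left(-981077 + \sqrt{-739213 - 1126265}\right) - 4182030\right) = \frac{13070924 \left(\left(236309 - 1046280\right) \left(-981077 + \sqrt{-1865478}\right) - 4182030\right)}{3} = \frac{13070924 \left(- 809971 \left(-981077 + i \sqrt{1865478}\right) - 4182030\right)}{3} = \frac{13070924 \left(\left(794643918767 - 809971 i \sqrt{1865478}\right) - 4182030\right)}{3} = \frac{13070924 \left(794639736737 - 809971 i \sqrt{1865478}\right)}{3} = \frac{10386675606269334988}{3} - \frac{10587069383204 i \sqrt{1865478}}{3}$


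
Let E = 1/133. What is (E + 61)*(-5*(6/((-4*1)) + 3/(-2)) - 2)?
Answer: 105482/133 ≈ 793.10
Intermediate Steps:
E = 1/133 ≈ 0.0075188
(E + 61)*(-5*(6/((-4*1)) + 3/(-2)) - 2) = (1/133 + 61)*(-5*(6/((-4*1)) + 3/(-2)) - 2) = 8114*(-5*(6/(-4) + 3*(-1/2)) - 2)/133 = 8114*(-5*(6*(-1/4) - 3/2) - 2)/133 = 8114*(-5*(-3/2 - 3/2) - 2)/133 = 8114*(-5*(-3) - 2)/133 = 8114*(15 - 2)/133 = (8114/133)*13 = 105482/133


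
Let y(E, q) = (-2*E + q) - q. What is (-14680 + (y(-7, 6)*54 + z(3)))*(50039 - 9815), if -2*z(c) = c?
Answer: -560139312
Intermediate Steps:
y(E, q) = -2*E (y(E, q) = (q - 2*E) - q = -2*E)
z(c) = -c/2
(-14680 + (y(-7, 6)*54 + z(3)))*(50039 - 9815) = (-14680 + (-2*(-7)*54 - 1/2*3))*(50039 - 9815) = (-14680 + (14*54 - 3/2))*40224 = (-14680 + (756 - 3/2))*40224 = (-14680 + 1509/2)*40224 = -27851/2*40224 = -560139312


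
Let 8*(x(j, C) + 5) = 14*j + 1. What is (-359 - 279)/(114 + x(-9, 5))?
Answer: -5104/747 ≈ -6.8327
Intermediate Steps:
x(j, C) = -39/8 + 7*j/4 (x(j, C) = -5 + (14*j + 1)/8 = -5 + (1 + 14*j)/8 = -5 + (⅛ + 7*j/4) = -39/8 + 7*j/4)
(-359 - 279)/(114 + x(-9, 5)) = (-359 - 279)/(114 + (-39/8 + (7/4)*(-9))) = -638/(114 + (-39/8 - 63/4)) = -638/(114 - 165/8) = -638/747/8 = -638*8/747 = -5104/747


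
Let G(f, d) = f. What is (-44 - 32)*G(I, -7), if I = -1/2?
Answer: 38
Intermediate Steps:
I = -1/2 (I = -1*1/2 = -1/2 ≈ -0.50000)
(-44 - 32)*G(I, -7) = (-44 - 32)*(-1/2) = -76*(-1/2) = 38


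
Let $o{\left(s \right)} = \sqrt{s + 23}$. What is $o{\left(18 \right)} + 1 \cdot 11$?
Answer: $11 + \sqrt{41} \approx 17.403$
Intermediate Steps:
$o{\left(s \right)} = \sqrt{23 + s}$
$o{\left(18 \right)} + 1 \cdot 11 = \sqrt{23 + 18} + 1 \cdot 11 = \sqrt{41} + 11 = 11 + \sqrt{41}$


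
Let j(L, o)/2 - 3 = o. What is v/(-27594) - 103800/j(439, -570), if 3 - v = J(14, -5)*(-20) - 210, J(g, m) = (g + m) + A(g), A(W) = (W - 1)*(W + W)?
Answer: 2518127/27594 ≈ 91.256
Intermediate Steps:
j(L, o) = 6 + 2*o
A(W) = 2*W*(-1 + W) (A(W) = (-1 + W)*(2*W) = 2*W*(-1 + W))
J(g, m) = g + m + 2*g*(-1 + g) (J(g, m) = (g + m) + 2*g*(-1 + g) = g + m + 2*g*(-1 + g))
v = 7673 (v = 3 - ((-5 - 1*14 + 2*14²)*(-20) - 210) = 3 - ((-5 - 14 + 2*196)*(-20) - 210) = 3 - ((-5 - 14 + 392)*(-20) - 210) = 3 - (373*(-20) - 210) = 3 - (-7460 - 210) = 3 - 1*(-7670) = 3 + 7670 = 7673)
v/(-27594) - 103800/j(439, -570) = 7673/(-27594) - 103800/(6 + 2*(-570)) = 7673*(-1/27594) - 103800/(6 - 1140) = -7673/27594 - 103800/(-1134) = -7673/27594 - 103800*(-1/1134) = -7673/27594 + 17300/189 = 2518127/27594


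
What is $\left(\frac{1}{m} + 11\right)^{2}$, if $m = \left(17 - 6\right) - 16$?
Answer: $\frac{2916}{25} \approx 116.64$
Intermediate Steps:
$m = -5$ ($m = 11 - 16 = -5$)
$\left(\frac{1}{m} + 11\right)^{2} = \left(\frac{1}{-5} + 11\right)^{2} = \left(- \frac{1}{5} + 11\right)^{2} = \left(\frac{54}{5}\right)^{2} = \frac{2916}{25}$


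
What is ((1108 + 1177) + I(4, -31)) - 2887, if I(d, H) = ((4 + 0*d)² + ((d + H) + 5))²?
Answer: -566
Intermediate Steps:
I(d, H) = (21 + H + d)² (I(d, H) = ((4 + 0)² + ((H + d) + 5))² = (4² + (5 + H + d))² = (16 + (5 + H + d))² = (21 + H + d)²)
((1108 + 1177) + I(4, -31)) - 2887 = ((1108 + 1177) + (21 - 31 + 4)²) - 2887 = (2285 + (-6)²) - 2887 = (2285 + 36) - 2887 = 2321 - 2887 = -566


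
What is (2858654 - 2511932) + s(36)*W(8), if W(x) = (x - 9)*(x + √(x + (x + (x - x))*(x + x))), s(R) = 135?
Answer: 345642 - 270*√34 ≈ 3.4407e+5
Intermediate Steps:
W(x) = (-9 + x)*(x + √(x + 2*x²)) (W(x) = (-9 + x)*(x + √(x + (x + 0)*(2*x))) = (-9 + x)*(x + √(x + x*(2*x))) = (-9 + x)*(x + √(x + 2*x²)))
(2858654 - 2511932) + s(36)*W(8) = (2858654 - 2511932) + 135*(8² - 9*8 - 9*2*√2*√(1 + 2*8) + 8*√(8*(1 + 2*8))) = 346722 + 135*(64 - 72 - 9*2*√2*√(1 + 16) + 8*√(8*(1 + 16))) = 346722 + 135*(64 - 72 - 9*2*√34 + 8*√(8*17)) = 346722 + 135*(64 - 72 - 18*√34 + 8*√136) = 346722 + 135*(64 - 72 - 18*√34 + 8*(2*√34)) = 346722 + 135*(64 - 72 - 18*√34 + 16*√34) = 346722 + 135*(-8 - 2*√34) = 346722 + (-1080 - 270*√34) = 345642 - 270*√34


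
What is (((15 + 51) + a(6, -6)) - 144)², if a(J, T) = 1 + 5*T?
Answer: 11449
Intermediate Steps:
(((15 + 51) + a(6, -6)) - 144)² = (((15 + 51) + (1 + 5*(-6))) - 144)² = ((66 + (1 - 30)) - 144)² = ((66 - 29) - 144)² = (37 - 144)² = (-107)² = 11449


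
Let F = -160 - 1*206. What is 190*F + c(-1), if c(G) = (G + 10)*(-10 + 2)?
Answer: -69612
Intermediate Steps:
F = -366 (F = -160 - 206 = -366)
c(G) = -80 - 8*G (c(G) = (10 + G)*(-8) = -80 - 8*G)
190*F + c(-1) = 190*(-366) + (-80 - 8*(-1)) = -69540 + (-80 + 8) = -69540 - 72 = -69612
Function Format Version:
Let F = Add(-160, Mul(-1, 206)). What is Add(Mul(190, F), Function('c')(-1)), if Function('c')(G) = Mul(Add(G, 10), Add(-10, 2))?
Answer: -69612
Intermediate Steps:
F = -366 (F = Add(-160, -206) = -366)
Function('c')(G) = Add(-80, Mul(-8, G)) (Function('c')(G) = Mul(Add(10, G), -8) = Add(-80, Mul(-8, G)))
Add(Mul(190, F), Function('c')(-1)) = Add(Mul(190, -366), Add(-80, Mul(-8, -1))) = Add(-69540, Add(-80, 8)) = Add(-69540, -72) = -69612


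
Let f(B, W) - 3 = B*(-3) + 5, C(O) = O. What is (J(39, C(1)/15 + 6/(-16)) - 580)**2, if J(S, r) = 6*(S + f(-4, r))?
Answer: 51076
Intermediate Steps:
f(B, W) = 8 - 3*B (f(B, W) = 3 + (B*(-3) + 5) = 3 + (-3*B + 5) = 3 + (5 - 3*B) = 8 - 3*B)
J(S, r) = 120 + 6*S (J(S, r) = 6*(S + (8 - 3*(-4))) = 6*(S + (8 + 12)) = 6*(S + 20) = 6*(20 + S) = 120 + 6*S)
(J(39, C(1)/15 + 6/(-16)) - 580)**2 = ((120 + 6*39) - 580)**2 = ((120 + 234) - 580)**2 = (354 - 580)**2 = (-226)**2 = 51076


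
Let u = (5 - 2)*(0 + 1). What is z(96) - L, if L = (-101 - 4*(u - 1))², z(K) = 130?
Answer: -11751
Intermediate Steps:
u = 3 (u = 3*1 = 3)
L = 11881 (L = (-101 - 4*(3 - 1))² = (-101 - 4*2)² = (-101 - 8)² = (-109)² = 11881)
z(96) - L = 130 - 1*11881 = 130 - 11881 = -11751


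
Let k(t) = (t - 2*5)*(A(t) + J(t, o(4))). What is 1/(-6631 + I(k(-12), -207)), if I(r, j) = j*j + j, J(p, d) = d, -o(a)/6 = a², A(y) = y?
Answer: 1/36011 ≈ 2.7769e-5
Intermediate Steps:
o(a) = -6*a²
k(t) = (-96 + t)*(-10 + t) (k(t) = (t - 2*5)*(t - 6*4²) = (t - 10)*(t - 6*16) = (-10 + t)*(t - 96) = (-10 + t)*(-96 + t) = (-96 + t)*(-10 + t))
I(r, j) = j + j² (I(r, j) = j² + j = j + j²)
1/(-6631 + I(k(-12), -207)) = 1/(-6631 - 207*(1 - 207)) = 1/(-6631 - 207*(-206)) = 1/(-6631 + 42642) = 1/36011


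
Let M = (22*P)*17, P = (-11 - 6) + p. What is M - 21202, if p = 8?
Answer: -24568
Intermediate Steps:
P = -9 (P = (-11 - 6) + 8 = -17 + 8 = -9)
M = -3366 (M = (22*(-9))*17 = -198*17 = -3366)
M - 21202 = -3366 - 21202 = -24568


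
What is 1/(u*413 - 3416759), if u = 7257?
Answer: -1/419618 ≈ -2.3831e-6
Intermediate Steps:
1/(u*413 - 3416759) = 1/(7257*413 - 3416759) = 1/(2997141 - 3416759) = 1/(-419618) = -1/419618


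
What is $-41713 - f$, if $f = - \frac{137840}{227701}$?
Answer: $- \frac{9497953973}{227701} \approx -41712.0$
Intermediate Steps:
$f = - \frac{137840}{227701}$ ($f = \left(-137840\right) \frac{1}{227701} = - \frac{137840}{227701} \approx -0.60536$)
$-41713 - f = -41713 - - \frac{137840}{227701} = -41713 + \frac{137840}{227701} = - \frac{9497953973}{227701}$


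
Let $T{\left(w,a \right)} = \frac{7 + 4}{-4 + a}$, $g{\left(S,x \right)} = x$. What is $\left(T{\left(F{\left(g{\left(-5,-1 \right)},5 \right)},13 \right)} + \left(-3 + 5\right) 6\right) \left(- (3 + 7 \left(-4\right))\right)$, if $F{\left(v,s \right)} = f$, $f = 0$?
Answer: $\frac{2975}{9} \approx 330.56$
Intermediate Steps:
$F{\left(v,s \right)} = 0$
$T{\left(w,a \right)} = \frac{11}{-4 + a}$
$\left(T{\left(F{\left(g{\left(-5,-1 \right)},5 \right)},13 \right)} + \left(-3 + 5\right) 6\right) \left(- (3 + 7 \left(-4\right))\right) = \left(\frac{11}{-4 + 13} + \left(-3 + 5\right) 6\right) \left(- (3 + 7 \left(-4\right))\right) = \left(\frac{11}{9} + 2 \cdot 6\right) \left(- (3 - 28)\right) = \left(11 \cdot \frac{1}{9} + 12\right) \left(\left(-1\right) \left(-25\right)\right) = \left(\frac{11}{9} + 12\right) 25 = \frac{119}{9} \cdot 25 = \frac{2975}{9}$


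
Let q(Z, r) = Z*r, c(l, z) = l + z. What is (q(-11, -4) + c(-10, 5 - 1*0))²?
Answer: 1521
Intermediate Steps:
(q(-11, -4) + c(-10, 5 - 1*0))² = (-11*(-4) + (-10 + (5 - 1*0)))² = (44 + (-10 + (5 + 0)))² = (44 + (-10 + 5))² = (44 - 5)² = 39² = 1521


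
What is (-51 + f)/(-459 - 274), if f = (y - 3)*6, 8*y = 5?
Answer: 261/2932 ≈ 0.089018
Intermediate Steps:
y = 5/8 (y = (⅛)*5 = 5/8 ≈ 0.62500)
f = -57/4 (f = (5/8 - 3)*6 = -19/8*6 = -57/4 ≈ -14.250)
(-51 + f)/(-459 - 274) = (-51 - 57/4)/(-459 - 274) = -261/4/(-733) = -261/4*(-1/733) = 261/2932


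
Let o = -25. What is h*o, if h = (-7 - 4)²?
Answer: -3025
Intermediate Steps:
h = 121 (h = (-11)² = 121)
h*o = 121*(-25) = -3025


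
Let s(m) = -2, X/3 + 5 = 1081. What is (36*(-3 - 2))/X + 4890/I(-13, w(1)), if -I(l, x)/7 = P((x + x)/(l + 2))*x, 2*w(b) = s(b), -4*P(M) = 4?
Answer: -1315515/1883 ≈ -698.63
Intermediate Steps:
X = 3228 (X = -15 + 3*1081 = -15 + 3243 = 3228)
P(M) = -1 (P(M) = -1/4*4 = -1)
w(b) = -1 (w(b) = (1/2)*(-2) = -1)
I(l, x) = 7*x (I(l, x) = -(-7)*x = 7*x)
(36*(-3 - 2))/X + 4890/I(-13, w(1)) = (36*(-3 - 2))/3228 + 4890/((7*(-1))) = (36*(-5))*(1/3228) + 4890/(-7) = -180*1/3228 + 4890*(-1/7) = -15/269 - 4890/7 = -1315515/1883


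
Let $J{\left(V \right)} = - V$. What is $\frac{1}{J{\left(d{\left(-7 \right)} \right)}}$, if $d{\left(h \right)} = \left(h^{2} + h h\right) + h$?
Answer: $- \frac{1}{91} \approx -0.010989$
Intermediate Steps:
$d{\left(h \right)} = h + 2 h^{2}$ ($d{\left(h \right)} = \left(h^{2} + h^{2}\right) + h = 2 h^{2} + h = h + 2 h^{2}$)
$\frac{1}{J{\left(d{\left(-7 \right)} \right)}} = \frac{1}{\left(-1\right) \left(- 7 \left(1 + 2 \left(-7\right)\right)\right)} = \frac{1}{\left(-1\right) \left(- 7 \left(1 - 14\right)\right)} = \frac{1}{\left(-1\right) \left(\left(-7\right) \left(-13\right)\right)} = \frac{1}{\left(-1\right) 91} = \frac{1}{-91} = - \frac{1}{91}$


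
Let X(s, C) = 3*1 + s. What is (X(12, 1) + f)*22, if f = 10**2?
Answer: 2530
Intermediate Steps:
X(s, C) = 3 + s
f = 100
(X(12, 1) + f)*22 = ((3 + 12) + 100)*22 = (15 + 100)*22 = 115*22 = 2530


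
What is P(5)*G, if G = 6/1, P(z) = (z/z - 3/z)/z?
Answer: 12/25 ≈ 0.48000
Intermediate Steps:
P(z) = (1 - 3/z)/z
G = 6 (G = 6*1 = 6)
P(5)*G = ((-3 + 5)/5²)*6 = ((1/25)*2)*6 = (2/25)*6 = 12/25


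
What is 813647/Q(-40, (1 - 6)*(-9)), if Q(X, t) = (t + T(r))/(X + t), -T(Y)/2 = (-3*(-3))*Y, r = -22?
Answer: 4068235/441 ≈ 9225.0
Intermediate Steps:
T(Y) = -18*Y (T(Y) = -2*(-3*(-3))*Y = -18*Y)
Q(X, t) = (396 + t)/(X + t) (Q(X, t) = (t - 18*(-22))/(X + t) = (t + 396)/(X + t) = (396 + t)/(X + t))
813647/Q(-40, (1 - 6)*(-9)) = 813647/(((396 + (1 - 6)*(-9))/(-40 + (1 - 6)*(-9)))) = 813647/(((396 - 5*(-9))/(-40 - 5*(-9)))) = 813647/(((396 + 45)/(-40 + 45))) = 813647/((441/5)) = 813647/(((⅕)*441)) = 813647/(441/5) = 813647*(5/441) = 4068235/441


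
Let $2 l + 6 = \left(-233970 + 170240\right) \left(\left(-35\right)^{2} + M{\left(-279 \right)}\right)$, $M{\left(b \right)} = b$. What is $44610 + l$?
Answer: $-30099683$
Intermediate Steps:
$l = -30144293$ ($l = -3 + \frac{\left(-233970 + 170240\right) \left(\left(-35\right)^{2} - 279\right)}{2} = -3 + \frac{\left(-63730\right) \left(1225 - 279\right)}{2} = -3 + \frac{\left(-63730\right) 946}{2} = -3 + \frac{1}{2} \left(-60288580\right) = -3 - 30144290 = -30144293$)
$44610 + l = 44610 - 30144293 = -30099683$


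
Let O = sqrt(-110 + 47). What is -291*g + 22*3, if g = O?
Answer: 66 - 873*I*sqrt(7) ≈ 66.0 - 2309.7*I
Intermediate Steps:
O = 3*I*sqrt(7) (O = sqrt(-63) = 3*I*sqrt(7) ≈ 7.9373*I)
g = 3*I*sqrt(7) ≈ 7.9373*I
-291*g + 22*3 = -873*I*sqrt(7) + 22*3 = -873*I*sqrt(7) + 66 = 66 - 873*I*sqrt(7)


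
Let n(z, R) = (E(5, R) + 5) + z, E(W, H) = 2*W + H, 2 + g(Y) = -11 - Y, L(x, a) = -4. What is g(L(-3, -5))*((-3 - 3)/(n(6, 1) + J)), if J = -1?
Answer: 18/7 ≈ 2.5714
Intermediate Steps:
g(Y) = -13 - Y (g(Y) = -2 + (-11 - Y) = -13 - Y)
E(W, H) = H + 2*W
n(z, R) = 15 + R + z (n(z, R) = ((R + 2*5) + 5) + z = ((R + 10) + 5) + z = ((10 + R) + 5) + z = (15 + R) + z = 15 + R + z)
g(L(-3, -5))*((-3 - 3)/(n(6, 1) + J)) = (-13 - 1*(-4))*((-3 - 3)/((15 + 1 + 6) - 1)) = (-13 + 4)*(-6/(22 - 1)) = -(-54)/21 = -9*(-2/7) = 18/7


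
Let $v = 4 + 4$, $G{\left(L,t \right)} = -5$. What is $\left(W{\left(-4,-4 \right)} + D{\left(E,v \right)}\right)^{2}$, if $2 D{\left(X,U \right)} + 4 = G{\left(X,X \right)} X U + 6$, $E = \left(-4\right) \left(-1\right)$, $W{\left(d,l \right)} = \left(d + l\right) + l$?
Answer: $8281$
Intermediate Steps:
$v = 8$
$W{\left(d,l \right)} = d + 2 l$
$E = 4$
$D{\left(X,U \right)} = 1 - \frac{5 U X}{2}$ ($D{\left(X,U \right)} = -2 + \frac{- 5 X U + 6}{2} = -2 + \frac{- 5 U X + 6}{2} = -2 + \frac{6 - 5 U X}{2} = -2 - \left(-3 + \frac{5 U X}{2}\right) = 1 - \frac{5 U X}{2}$)
$\left(W{\left(-4,-4 \right)} + D{\left(E,v \right)}\right)^{2} = \left(\left(-4 + 2 \left(-4\right)\right) + \left(1 - 20 \cdot 4\right)\right)^{2} = \left(\left(-4 - 8\right) + \left(1 - 80\right)\right)^{2} = \left(-12 - 79\right)^{2} = \left(-91\right)^{2} = 8281$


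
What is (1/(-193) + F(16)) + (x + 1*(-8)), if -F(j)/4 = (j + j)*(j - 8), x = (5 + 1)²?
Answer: -192229/193 ≈ -996.00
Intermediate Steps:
x = 36 (x = 6² = 36)
F(j) = -8*j*(-8 + j) (F(j) = -4*(j + j)*(j - 8) = -4*2*j*(-8 + j) = -8*j*(-8 + j))
(1/(-193) + F(16)) + (x + 1*(-8)) = (1/(-193) + 8*16*(8 - 1*16)) + (36 + 1*(-8)) = (-1/193 + 8*16*(8 - 16)) + (36 - 8) = (-1/193 + 8*16*(-8)) + 28 = (-1/193 - 1024) + 28 = -197633/193 + 28 = -192229/193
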